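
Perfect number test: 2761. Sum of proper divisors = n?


Proper divisors of 2761: 1, 11, 251
Sum = 1 + 11 + 251 = 263

No, 2761 is not perfect (263 ≠ 2761)


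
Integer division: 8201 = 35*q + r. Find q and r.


8201 = 35 * 234 + 11
Check: 8190 + 11 = 8201

q = 234, r = 11


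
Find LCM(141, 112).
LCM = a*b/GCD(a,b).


GCD(141, 112) = 1
LCM = 141*112/1 = 15792/1 = 15792

LCM = 15792


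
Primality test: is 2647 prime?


Check divisors up to sqrt(2647) = 51.4490
No divisors found.
2647 is prime.

Yes, 2647 is prime


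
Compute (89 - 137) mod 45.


89 - 137 = -48
-48 mod 45 = 42


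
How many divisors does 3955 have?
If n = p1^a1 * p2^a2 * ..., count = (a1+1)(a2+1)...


3955 = 5^1 × 7^1 × 113^1
d(3955) = (1+1) × (1+1) × (1+1) = 8

8 divisors


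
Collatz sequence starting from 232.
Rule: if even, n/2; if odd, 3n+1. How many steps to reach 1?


232 → 116 → 58 → 29 → 88 → 44 → 22 → 11 → 34 → 17 → 52 → 26 → 13 → 40 → 20 → 10 → 5 → 16 → 8 → 4 → 2 → 1
Total steps = 21

21 steps


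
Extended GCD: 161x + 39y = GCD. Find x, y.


Tabular extended Euclidean (each row: r = 161*s + 39*t):
r=161, s=1, t=0
r=39, s=0, t=1
q=4: r=5, s=1, t=-4   [161*(1) + 39*(-4) = 5]
q=7: r=4, s=-7, t=29   [161*(-7) + 39*(29) = 4]
q=1: r=1, s=8, t=-33   [161*(8) + 39*(-33) = 1]
q=4: r=0, s=-39, t=161   [161*(-39) + 39*(161) = 0]
GCD = 1; from the row with r=1: x=8, y=-33
Check: 161*(8) + 39*(-33) = 1288 - 1287 = 1

GCD = 1, x = 8, y = -33


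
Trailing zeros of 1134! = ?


floor(1134/5) = 226
floor(1134/25) = 45
floor(1134/125) = 9
floor(1134/625) = 1
Total = 281

281 trailing zeros


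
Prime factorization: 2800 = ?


2800 / 2 = 1400
1400 / 2 = 700
700 / 2 = 350
350 / 2 = 175
175 / 5 = 35
35 / 5 = 7
7 / 7 = 1
2800 = 2^4 × 5^2 × 7


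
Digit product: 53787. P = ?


5 × 3 × 7 × 8 × 7 = 5880


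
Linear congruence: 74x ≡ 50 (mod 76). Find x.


GCD(74, 76) = 2 divides 50
Divide: 37x ≡ 25 (mod 38)
x ≡ 13 (mod 38)


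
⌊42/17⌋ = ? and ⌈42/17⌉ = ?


42/17 = 2.4706
floor = 2
ceil = 3

floor = 2, ceil = 3


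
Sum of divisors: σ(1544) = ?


Divisors of 1544: 1, 2, 4, 8, 193, 386, 772, 1544
Sum = 1 + 2 + 4 + 8 + 193 + 386 + 772 + 1544 = 2910

σ(1544) = 2910


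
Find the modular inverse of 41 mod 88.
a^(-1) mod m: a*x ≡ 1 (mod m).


Use the extended Euclidean algorithm on (88, 41); each row r = 88*s + 41*t:
r=88, s=1, t=0
r=41, s=0, t=1
q=2: r=6, s=1, t=-2   [88*(1) + 41*(-2) = 6]
q=6: r=5, s=-6, t=13   [88*(-6) + 41*(13) = 5]
q=1: r=1, s=7, t=-15   [88*(7) + 41*(-15) = 1]
q=5: r=0, s=-41, t=88   [88*(-41) + 41*(88) = 0]
GCD = 1 with t = -15, so 41*(-15) ≡ 1 (mod 88)
Inverse = -15 mod 88 = 73
Check: 41 * 73 = 2993 ≡ 1 (mod 88)

41^(-1) ≡ 73 (mod 88)


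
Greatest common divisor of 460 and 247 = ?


460 = 1 * 247 + 213
247 = 1 * 213 + 34
213 = 6 * 34 + 9
34 = 3 * 9 + 7
9 = 1 * 7 + 2
7 = 3 * 2 + 1
2 = 2 * 1 + 0
GCD = 1


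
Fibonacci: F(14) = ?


Sequence: 1, 1, 2, 3, 5, 8, 13, 21, 34, 55, 89, 144, 233, 377
F(14) = 377


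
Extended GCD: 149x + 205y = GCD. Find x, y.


Tabular extended Euclidean (each row: r = 149*s + 205*t):
r=149, s=1, t=0
r=205, s=0, t=1
q=0: r=149, s=1, t=0   [149*(1) + 205*(0) = 149]
q=1: r=56, s=-1, t=1   [149*(-1) + 205*(1) = 56]
q=2: r=37, s=3, t=-2   [149*(3) + 205*(-2) = 37]
q=1: r=19, s=-4, t=3   [149*(-4) + 205*(3) = 19]
q=1: r=18, s=7, t=-5   [149*(7) + 205*(-5) = 18]
q=1: r=1, s=-11, t=8   [149*(-11) + 205*(8) = 1]
q=18: r=0, s=205, t=-149   [149*(205) + 205*(-149) = 0]
GCD = 1; from the row with r=1: x=-11, y=8
Check: 149*(-11) + 205*(8) = -1639 + 1640 = 1

GCD = 1, x = -11, y = 8


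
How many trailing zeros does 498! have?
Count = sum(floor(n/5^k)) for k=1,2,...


floor(498/5) = 99
floor(498/25) = 19
floor(498/125) = 3
Total = 121

121 trailing zeros


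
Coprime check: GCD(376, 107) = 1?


Euclidean algorithm:
376 = 3 * 107 + 55
107 = 1 * 55 + 52
55 = 1 * 52 + 3
52 = 17 * 3 + 1
3 = 3 * 1 + 0
GCD(376, 107) = 1

Yes, coprime (GCD = 1)


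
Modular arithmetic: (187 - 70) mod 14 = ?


187 - 70 = 117
117 mod 14 = 5


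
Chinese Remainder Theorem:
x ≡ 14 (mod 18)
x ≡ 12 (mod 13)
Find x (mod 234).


M = 18*13 = 234
M1 = M/18 = 13, M2 = M/13 = 18
M1^(-1) mod 18 = 7, M2^(-1) mod 13 = 8
x = 14*13*7 + 12*18*8 = 3002
3002 mod 234 = 194
Check: 194 mod 18 = 14 ✓, 194 mod 13 = 12 ✓

x ≡ 194 (mod 234)


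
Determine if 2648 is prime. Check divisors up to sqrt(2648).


2648 / 2 = 1324 (exact division)
2648 is NOT prime.

No, 2648 is not prime


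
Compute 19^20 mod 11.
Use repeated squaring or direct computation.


19^1 mod 11 = 8
19^2 mod 11 = 9
19^3 mod 11 = 6
19^4 mod 11 = 4
19^5 mod 11 = 10
19^6 mod 11 = 3
19^7 mod 11 = 2
19^8 mod 11 = 5
19^9 mod 11 = 7
19^10 mod 11 = 1
19^11 mod 11 = 8
19^12 mod 11 = 9
19^13 mod 11 = 6
19^14 mod 11 = 4
19^15 mod 11 = 10
19^16 mod 11 = 3
19^17 mod 11 = 2
19^18 mod 11 = 5
19^19 mod 11 = 7
19^20 mod 11 = 1


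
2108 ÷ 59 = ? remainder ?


2108 = 59 * 35 + 43
Check: 2065 + 43 = 2108

q = 35, r = 43


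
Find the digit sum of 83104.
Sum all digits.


8 + 3 + 1 + 0 + 4 = 16


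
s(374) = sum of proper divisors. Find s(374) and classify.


Proper divisors: 1, 2, 11, 17, 22, 34, 187
Sum = 1 + 2 + 11 + 17 + 22 + 34 + 187 = 274
274 < 374 → deficient

s(374) = 274 (deficient)


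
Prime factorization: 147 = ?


147 / 3 = 49
49 / 7 = 7
7 / 7 = 1
147 = 3 × 7^2


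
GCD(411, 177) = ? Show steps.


411 = 2 * 177 + 57
177 = 3 * 57 + 6
57 = 9 * 6 + 3
6 = 2 * 3 + 0
GCD = 3


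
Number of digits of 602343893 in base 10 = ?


602343893 has 9 digits in base 10
floor(log10(602343893)) + 1 = floor(8.7798) + 1 = 9

9 digits (base 10)


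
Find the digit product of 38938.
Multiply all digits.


3 × 8 × 9 × 3 × 8 = 5184


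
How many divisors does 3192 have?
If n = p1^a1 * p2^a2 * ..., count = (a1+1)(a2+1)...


3192 = 2^3 × 3^1 × 7^1 × 19^1
d(3192) = (3+1) × (1+1) × (1+1) × (1+1) = 32

32 divisors


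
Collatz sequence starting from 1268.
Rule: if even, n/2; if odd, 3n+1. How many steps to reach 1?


1268 → 634 → 317 → 952 → 476 → 238 → 119 → 358 → 179 → 538 → 269 → 808 → 404 → 202 → 101 → 304 → 152 → 76 → 38 → 19 → 58 → 29 → 88 → 44 → 22 → 11 → 34 → 17 → 52 → 26 → 13 → 40 → 20 → 10 → 5 → 16 → 8 → 4 → 2 → 1
Total steps = 39

39 steps


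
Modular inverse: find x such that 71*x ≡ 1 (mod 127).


Use the extended Euclidean algorithm on (127, 71); each row r = 127*s + 71*t:
r=127, s=1, t=0
r=71, s=0, t=1
q=1: r=56, s=1, t=-1   [127*(1) + 71*(-1) = 56]
q=1: r=15, s=-1, t=2   [127*(-1) + 71*(2) = 15]
q=3: r=11, s=4, t=-7   [127*(4) + 71*(-7) = 11]
q=1: r=4, s=-5, t=9   [127*(-5) + 71*(9) = 4]
q=2: r=3, s=14, t=-25   [127*(14) + 71*(-25) = 3]
q=1: r=1, s=-19, t=34   [127*(-19) + 71*(34) = 1]
q=3: r=0, s=71, t=-127   [127*(71) + 71*(-127) = 0]
GCD = 1 with t = 34, so 71*(34) ≡ 1 (mod 127)
Inverse = 34 mod 127 = 34
Check: 71 * 34 = 2414 ≡ 1 (mod 127)

71^(-1) ≡ 34 (mod 127)


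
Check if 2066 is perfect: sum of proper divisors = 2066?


Proper divisors of 2066: 1, 2, 1033
Sum = 1 + 2 + 1033 = 1036

No, 2066 is not perfect (1036 ≠ 2066)


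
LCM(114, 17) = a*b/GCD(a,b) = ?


GCD(114, 17) = 1
LCM = 114*17/1 = 1938/1 = 1938

LCM = 1938


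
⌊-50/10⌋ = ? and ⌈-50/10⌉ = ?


-50/10 = -5.0000
floor = -5
ceil = -5

floor = -5, ceil = -5


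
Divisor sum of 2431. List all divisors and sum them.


Divisors of 2431: 1, 11, 13, 17, 143, 187, 221, 2431
Sum = 1 + 11 + 13 + 17 + 143 + 187 + 221 + 2431 = 3024

σ(2431) = 3024


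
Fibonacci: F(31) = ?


Sequence: 1, 1, 2, 3, 5, 8, 13, 21, 34, 55, 89, 144, 233, 377, 610, 987, 1597, 2584, 4181, 6765, 10946, 17711, 28657, 46368, 75025, 121393, 196418, 317811, 514229, 832040, 1346269
F(31) = 1346269


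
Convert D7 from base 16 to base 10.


D7 (base 16) = 215 (decimal)
215 (decimal) = 215 (base 10)


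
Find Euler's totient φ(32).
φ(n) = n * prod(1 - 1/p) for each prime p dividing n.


32 = 2^5
Prime factors: 2
φ(32) = 32 × (1-1/2)
= 32 × 1/2 = 16

φ(32) = 16


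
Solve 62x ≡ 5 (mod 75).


GCD(62, 75) = 1, unique solution
a^(-1) mod 75 = 23
x = 23 * 5 mod 75 = 40

x ≡ 40 (mod 75)


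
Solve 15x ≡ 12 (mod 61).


GCD(15, 61) = 1, unique solution
a^(-1) mod 61 = 57
x = 57 * 12 mod 61 = 13

x ≡ 13 (mod 61)


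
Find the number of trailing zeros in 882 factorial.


floor(882/5) = 176
floor(882/25) = 35
floor(882/125) = 7
floor(882/625) = 1
Total = 219

219 trailing zeros


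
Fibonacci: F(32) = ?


Sequence: 1, 1, 2, 3, 5, 8, 13, 21, 34, 55, 89, 144, 233, 377, 610, 987, 1597, 2584, 4181, 6765, 10946, 17711, 28657, 46368, 75025, 121393, 196418, 317811, 514229, 832040, 1346269, 2178309
F(32) = 2178309


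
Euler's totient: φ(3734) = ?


3734 = 2 × 1867
Prime factors: 2, 1867
φ(3734) = 3734 × (1-1/2) × (1-1/1867)
= 3734 × 1/2 × 1866/1867 = 1866

φ(3734) = 1866


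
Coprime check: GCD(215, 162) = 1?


Euclidean algorithm:
215 = 1 * 162 + 53
162 = 3 * 53 + 3
53 = 17 * 3 + 2
3 = 1 * 2 + 1
2 = 2 * 1 + 0
GCD(215, 162) = 1

Yes, coprime (GCD = 1)


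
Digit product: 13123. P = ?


1 × 3 × 1 × 2 × 3 = 18


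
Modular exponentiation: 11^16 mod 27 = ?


11^1 mod 27 = 11
11^2 mod 27 = 13
11^3 mod 27 = 8
11^4 mod 27 = 7
11^5 mod 27 = 23
11^6 mod 27 = 10
11^7 mod 27 = 2
11^8 mod 27 = 22
11^9 mod 27 = 26
11^10 mod 27 = 16
11^11 mod 27 = 14
11^12 mod 27 = 19
11^13 mod 27 = 20
11^14 mod 27 = 4
11^15 mod 27 = 17
11^16 mod 27 = 25


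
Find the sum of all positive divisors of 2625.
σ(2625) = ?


Divisors of 2625: 1, 3, 5, 7, 15, 21, 25, 35, 75, 105, 125, 175, 375, 525, 875, 2625
Sum = 1 + 3 + 5 + 7 + 15 + 21 + 25 + 35 + 75 + 105 + 125 + 175 + 375 + 525 + 875 + 2625 = 4992

σ(2625) = 4992


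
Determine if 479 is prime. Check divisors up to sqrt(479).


Check divisors up to sqrt(479) = 21.8861
No divisors found.
479 is prime.

Yes, 479 is prime


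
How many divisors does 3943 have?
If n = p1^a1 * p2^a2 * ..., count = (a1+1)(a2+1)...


3943 = 3943^1
d(3943) = (1+1) = 2

2 divisors


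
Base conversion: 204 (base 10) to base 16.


204 (base 10) = 204 (decimal)
204 (decimal) = CC (base 16)


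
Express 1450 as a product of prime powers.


1450 / 2 = 725
725 / 5 = 145
145 / 5 = 29
29 / 29 = 1
1450 = 2 × 5^2 × 29


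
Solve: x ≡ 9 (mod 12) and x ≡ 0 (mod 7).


M = 12*7 = 84
M1 = M/12 = 7, M2 = M/7 = 12
M1^(-1) mod 12 = 7, M2^(-1) mod 7 = 3
x = 9*7*7 + 0*12*3 = 441
441 mod 84 = 21
Check: 21 mod 12 = 9 ✓, 21 mod 7 = 0 ✓

x ≡ 21 (mod 84)


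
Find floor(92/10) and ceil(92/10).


92/10 = 9.2000
floor = 9
ceil = 10

floor = 9, ceil = 10


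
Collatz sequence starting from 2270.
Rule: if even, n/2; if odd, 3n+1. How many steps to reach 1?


2270 → 1135 → 3406 → 1703 → 5110 → 2555 → 7666 → 3833 → 11500 → 5750 → 2875 → 8626 → 4313 → 12940 → 6470 → 3235 → 9706 → 4853 → 14560 → 7280 → 3640 → 1820 → 910 → 455 → 1366 → 683 → 2050 → 1025 → 3076 → 1538 → 769 → 2308 → 1154 → 577 → 1732 → 866 → 433 → 1300 → 650 → 325 → 976 → 488 → 244 → 122 → 61 → 184 → 92 → 46 → 23 → 70 → 35 → 106 → 53 → 160 → 80 → 40 → 20 → 10 → 5 → 16 → 8 → 4 → 2 → 1
Total steps = 63

63 steps


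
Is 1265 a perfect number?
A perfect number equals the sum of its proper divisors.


Proper divisors of 1265: 1, 5, 11, 23, 55, 115, 253
Sum = 1 + 5 + 11 + 23 + 55 + 115 + 253 = 463

No, 1265 is not perfect (463 ≠ 1265)


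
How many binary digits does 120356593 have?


120356593 in base 2 = 111001011000111111011110001
Number of digits = 27

27 digits (base 2)


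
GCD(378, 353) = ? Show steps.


378 = 1 * 353 + 25
353 = 14 * 25 + 3
25 = 8 * 3 + 1
3 = 3 * 1 + 0
GCD = 1


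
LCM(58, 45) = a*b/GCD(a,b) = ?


GCD(58, 45) = 1
LCM = 58*45/1 = 2610/1 = 2610

LCM = 2610


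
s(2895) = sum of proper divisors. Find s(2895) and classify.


Proper divisors: 1, 3, 5, 15, 193, 579, 965
Sum = 1 + 3 + 5 + 15 + 193 + 579 + 965 = 1761
1761 < 2895 → deficient

s(2895) = 1761 (deficient)


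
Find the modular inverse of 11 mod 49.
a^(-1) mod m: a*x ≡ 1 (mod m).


Use the extended Euclidean algorithm on (49, 11); each row r = 49*s + 11*t:
r=49, s=1, t=0
r=11, s=0, t=1
q=4: r=5, s=1, t=-4   [49*(1) + 11*(-4) = 5]
q=2: r=1, s=-2, t=9   [49*(-2) + 11*(9) = 1]
q=5: r=0, s=11, t=-49   [49*(11) + 11*(-49) = 0]
GCD = 1 with t = 9, so 11*(9) ≡ 1 (mod 49)
Inverse = 9 mod 49 = 9
Check: 11 * 9 = 99 ≡ 1 (mod 49)

11^(-1) ≡ 9 (mod 49)


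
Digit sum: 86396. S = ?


8 + 6 + 3 + 9 + 6 = 32


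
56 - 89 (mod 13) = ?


56 - 89 = -33
-33 mod 13 = 6


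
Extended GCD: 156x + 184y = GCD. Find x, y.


Tabular extended Euclidean (each row: r = 156*s + 184*t):
r=156, s=1, t=0
r=184, s=0, t=1
q=0: r=156, s=1, t=0   [156*(1) + 184*(0) = 156]
q=1: r=28, s=-1, t=1   [156*(-1) + 184*(1) = 28]
q=5: r=16, s=6, t=-5   [156*(6) + 184*(-5) = 16]
q=1: r=12, s=-7, t=6   [156*(-7) + 184*(6) = 12]
q=1: r=4, s=13, t=-11   [156*(13) + 184*(-11) = 4]
q=3: r=0, s=-46, t=39   [156*(-46) + 184*(39) = 0]
GCD = 4; from the row with r=4: x=13, y=-11
Check: 156*(13) + 184*(-11) = 2028 - 2024 = 4

GCD = 4, x = 13, y = -11


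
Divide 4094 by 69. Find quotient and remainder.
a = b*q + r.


4094 = 69 * 59 + 23
Check: 4071 + 23 = 4094

q = 59, r = 23


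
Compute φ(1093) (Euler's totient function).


1093 = 1093
Prime factors: 1093
φ(1093) = 1093 × (1-1/1093)
= 1093 × 1092/1093 = 1092

φ(1093) = 1092


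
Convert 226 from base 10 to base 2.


226 (base 10) = 226 (decimal)
226 (decimal) = 11100010 (base 2)


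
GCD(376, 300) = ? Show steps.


376 = 1 * 300 + 76
300 = 3 * 76 + 72
76 = 1 * 72 + 4
72 = 18 * 4 + 0
GCD = 4


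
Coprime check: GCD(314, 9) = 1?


Euclidean algorithm:
314 = 34 * 9 + 8
9 = 1 * 8 + 1
8 = 8 * 1 + 0
GCD(314, 9) = 1

Yes, coprime (GCD = 1)


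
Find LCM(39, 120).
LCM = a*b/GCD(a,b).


GCD(39, 120) = 3
LCM = 39*120/3 = 4680/3 = 1560

LCM = 1560


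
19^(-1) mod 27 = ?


Use the extended Euclidean algorithm on (27, 19); each row r = 27*s + 19*t:
r=27, s=1, t=0
r=19, s=0, t=1
q=1: r=8, s=1, t=-1   [27*(1) + 19*(-1) = 8]
q=2: r=3, s=-2, t=3   [27*(-2) + 19*(3) = 3]
q=2: r=2, s=5, t=-7   [27*(5) + 19*(-7) = 2]
q=1: r=1, s=-7, t=10   [27*(-7) + 19*(10) = 1]
q=2: r=0, s=19, t=-27   [27*(19) + 19*(-27) = 0]
GCD = 1 with t = 10, so 19*(10) ≡ 1 (mod 27)
Inverse = 10 mod 27 = 10
Check: 19 * 10 = 190 ≡ 1 (mod 27)

19^(-1) ≡ 10 (mod 27)


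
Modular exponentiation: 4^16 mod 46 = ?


4^1 mod 46 = 4
4^2 mod 46 = 16
4^3 mod 46 = 18
4^4 mod 46 = 26
4^5 mod 46 = 12
4^6 mod 46 = 2
4^7 mod 46 = 8
4^8 mod 46 = 32
4^9 mod 46 = 36
4^10 mod 46 = 6
4^11 mod 46 = 24
4^12 mod 46 = 4
4^13 mod 46 = 16
4^14 mod 46 = 18
4^15 mod 46 = 26
4^16 mod 46 = 12


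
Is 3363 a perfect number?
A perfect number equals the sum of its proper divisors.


Proper divisors of 3363: 1, 3, 19, 57, 59, 177, 1121
Sum = 1 + 3 + 19 + 57 + 59 + 177 + 1121 = 1437

No, 3363 is not perfect (1437 ≠ 3363)


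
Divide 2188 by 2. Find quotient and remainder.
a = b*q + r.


2188 = 2 * 1094 + 0
Check: 2188 + 0 = 2188

q = 1094, r = 0


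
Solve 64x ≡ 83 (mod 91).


GCD(64, 91) = 1, unique solution
a^(-1) mod 91 = 64
x = 64 * 83 mod 91 = 34

x ≡ 34 (mod 91)


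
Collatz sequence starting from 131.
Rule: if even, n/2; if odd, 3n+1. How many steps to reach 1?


131 → 394 → 197 → 592 → 296 → 148 → 74 → 37 → 112 → 56 → 28 → 14 → 7 → 22 → 11 → 34 → 17 → 52 → 26 → 13 → 40 → 20 → 10 → 5 → 16 → 8 → 4 → 2 → 1
Total steps = 28

28 steps


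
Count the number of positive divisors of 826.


826 = 2^1 × 7^1 × 59^1
d(826) = (1+1) × (1+1) × (1+1) = 8

8 divisors


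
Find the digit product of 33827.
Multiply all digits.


3 × 3 × 8 × 2 × 7 = 1008


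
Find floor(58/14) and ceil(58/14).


58/14 = 4.1429
floor = 4
ceil = 5

floor = 4, ceil = 5


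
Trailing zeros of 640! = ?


floor(640/5) = 128
floor(640/25) = 25
floor(640/125) = 5
floor(640/625) = 1
Total = 159

159 trailing zeros


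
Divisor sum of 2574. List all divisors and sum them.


Divisors of 2574: 1, 2, 3, 6, 9, 11, 13, 18, 22, 26, 33, 39, 66, 78, 99, 117, 143, 198, 234, 286, 429, 858, 1287, 2574
Sum = 1 + 2 + 3 + 6 + 9 + 11 + 13 + 18 + 22 + 26 + 33 + 39 + 66 + 78 + 99 + 117 + 143 + 198 + 234 + 286 + 429 + 858 + 1287 + 2574 = 6552

σ(2574) = 6552


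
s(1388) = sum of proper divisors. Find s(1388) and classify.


Proper divisors: 1, 2, 4, 347, 694
Sum = 1 + 2 + 4 + 347 + 694 = 1048
1048 < 1388 → deficient

s(1388) = 1048 (deficient)


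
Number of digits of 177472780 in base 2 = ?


177472780 in base 2 = 1010100101000000010100001100
Number of digits = 28

28 digits (base 2)


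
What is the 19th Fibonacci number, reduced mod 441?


F(k) mod 441 for k=1..19:
1, 1, 2, 3, 5, 8, 13, 21, 34, 55, 89, 144, 233, 377, 169, 105, 274, 379, 212
F(19) mod 441 = 212


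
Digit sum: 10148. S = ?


1 + 0 + 1 + 4 + 8 = 14


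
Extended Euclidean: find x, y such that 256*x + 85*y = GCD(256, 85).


Tabular extended Euclidean (each row: r = 256*s + 85*t):
r=256, s=1, t=0
r=85, s=0, t=1
q=3: r=1, s=1, t=-3   [256*(1) + 85*(-3) = 1]
q=85: r=0, s=-85, t=256   [256*(-85) + 85*(256) = 0]
GCD = 1; from the row with r=1: x=1, y=-3
Check: 256*(1) + 85*(-3) = 256 - 255 = 1

GCD = 1, x = 1, y = -3


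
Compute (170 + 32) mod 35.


170 + 32 = 202
202 mod 35 = 27


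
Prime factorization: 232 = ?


232 / 2 = 116
116 / 2 = 58
58 / 2 = 29
29 / 29 = 1
232 = 2^3 × 29


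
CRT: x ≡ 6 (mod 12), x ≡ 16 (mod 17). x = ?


M = 12*17 = 204
M1 = M/12 = 17, M2 = M/17 = 12
M1^(-1) mod 12 = 5, M2^(-1) mod 17 = 10
x = 6*17*5 + 16*12*10 = 2430
2430 mod 204 = 186
Check: 186 mod 12 = 6 ✓, 186 mod 17 = 16 ✓

x ≡ 186 (mod 204)


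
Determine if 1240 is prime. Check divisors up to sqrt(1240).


1240 / 2 = 620 (exact division)
1240 is NOT prime.

No, 1240 is not prime


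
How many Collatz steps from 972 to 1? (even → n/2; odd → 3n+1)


972 → 486 → 243 → 730 → 365 → 1096 → 548 → 274 → 137 → 412 → 206 → 103 → 310 → 155 → 466 → 233 → 700 → 350 → 175 → 526 → 263 → 790 → 395 → 1186 → 593 → 1780 → 890 → 445 → 1336 → 668 → 334 → 167 → 502 → 251 → 754 → 377 → 1132 → 566 → 283 → 850 → 425 → 1276 → 638 → 319 → 958 → 479 → 1438 → 719 → 2158 → 1079 → 3238 → 1619 → 4858 → 2429 → 7288 → 3644 → 1822 → 911 → 2734 → 1367 → 4102 → 2051 → 6154 → 3077 → 9232 → 4616 → 2308 → 1154 → 577 → 1732 → 866 → 433 → 1300 → 650 → 325 → 976 → 488 → 244 → 122 → 61 → 184 → 92 → 46 → 23 → 70 → 35 → 106 → 53 → 160 → 80 → 40 → 20 → 10 → 5 → 16 → 8 → 4 → 2 → 1
Total steps = 98

98 steps


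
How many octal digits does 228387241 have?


228387241 in base 8 = 1547164651
Number of digits = 10

10 digits (base 8)


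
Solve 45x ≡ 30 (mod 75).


GCD(45, 75) = 15 divides 30
Divide: 3x ≡ 2 (mod 5)
x ≡ 4 (mod 5)


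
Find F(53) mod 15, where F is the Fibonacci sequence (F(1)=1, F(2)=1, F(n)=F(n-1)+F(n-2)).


F(k) mod 15 for k=1..53:
1, 1, 2, 3, 5, 8, 13, 6, 4, 10, 14, 9, 8, 2, 10, 12, 7, 4, 11, 0, 11, 11, 7, 3, 10, 13, 8, 6, 14, 5, 4, 9, 13, 7, 5, 12, 2, 14, 1, 0, 1, 1, 2, 3, 5, 8, 13, 6, 4, 10, 14, 9, 8
F(53) mod 15 = 8


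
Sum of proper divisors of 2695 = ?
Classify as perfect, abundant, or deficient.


Proper divisors: 1, 5, 7, 11, 35, 49, 55, 77, 245, 385, 539
Sum = 1 + 5 + 7 + 11 + 35 + 49 + 55 + 77 + 245 + 385 + 539 = 1409
1409 < 2695 → deficient

s(2695) = 1409 (deficient)


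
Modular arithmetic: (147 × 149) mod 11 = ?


147 × 149 = 21903
21903 mod 11 = 2


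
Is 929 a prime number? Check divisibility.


Check divisors up to sqrt(929) = 30.4795
No divisors found.
929 is prime.

Yes, 929 is prime


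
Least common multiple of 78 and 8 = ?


GCD(78, 8) = 2
LCM = 78*8/2 = 624/2 = 312

LCM = 312


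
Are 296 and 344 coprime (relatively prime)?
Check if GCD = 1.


Euclidean algorithm:
344 = 1 * 296 + 48
296 = 6 * 48 + 8
48 = 6 * 8 + 0
GCD(296, 344) = 8

No, not coprime (GCD = 8)


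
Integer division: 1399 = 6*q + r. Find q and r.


1399 = 6 * 233 + 1
Check: 1398 + 1 = 1399

q = 233, r = 1


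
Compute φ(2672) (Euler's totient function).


2672 = 2^4 × 167
Prime factors: 2, 167
φ(2672) = 2672 × (1-1/2) × (1-1/167)
= 2672 × 1/2 × 166/167 = 1328

φ(2672) = 1328


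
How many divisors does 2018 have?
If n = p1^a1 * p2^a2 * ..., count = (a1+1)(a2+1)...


2018 = 2^1 × 1009^1
d(2018) = (1+1) × (1+1) = 4

4 divisors


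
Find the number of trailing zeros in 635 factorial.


floor(635/5) = 127
floor(635/25) = 25
floor(635/125) = 5
floor(635/625) = 1
Total = 158

158 trailing zeros


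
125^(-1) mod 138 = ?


Use the extended Euclidean algorithm on (138, 125); each row r = 138*s + 125*t:
r=138, s=1, t=0
r=125, s=0, t=1
q=1: r=13, s=1, t=-1   [138*(1) + 125*(-1) = 13]
q=9: r=8, s=-9, t=10   [138*(-9) + 125*(10) = 8]
q=1: r=5, s=10, t=-11   [138*(10) + 125*(-11) = 5]
q=1: r=3, s=-19, t=21   [138*(-19) + 125*(21) = 3]
q=1: r=2, s=29, t=-32   [138*(29) + 125*(-32) = 2]
q=1: r=1, s=-48, t=53   [138*(-48) + 125*(53) = 1]
q=2: r=0, s=125, t=-138   [138*(125) + 125*(-138) = 0]
GCD = 1 with t = 53, so 125*(53) ≡ 1 (mod 138)
Inverse = 53 mod 138 = 53
Check: 125 * 53 = 6625 ≡ 1 (mod 138)

125^(-1) ≡ 53 (mod 138)


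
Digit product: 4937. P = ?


4 × 9 × 3 × 7 = 756


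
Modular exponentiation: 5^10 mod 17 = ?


5^1 mod 17 = 5
5^2 mod 17 = 8
5^3 mod 17 = 6
5^4 mod 17 = 13
5^5 mod 17 = 14
5^6 mod 17 = 2
5^7 mod 17 = 10
5^8 mod 17 = 16
5^9 mod 17 = 12
5^10 mod 17 = 9


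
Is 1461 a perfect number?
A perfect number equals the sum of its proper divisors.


Proper divisors of 1461: 1, 3, 487
Sum = 1 + 3 + 487 = 491

No, 1461 is not perfect (491 ≠ 1461)


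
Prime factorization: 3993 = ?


3993 / 3 = 1331
1331 / 11 = 121
121 / 11 = 11
11 / 11 = 1
3993 = 3 × 11^3


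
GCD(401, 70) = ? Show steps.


401 = 5 * 70 + 51
70 = 1 * 51 + 19
51 = 2 * 19 + 13
19 = 1 * 13 + 6
13 = 2 * 6 + 1
6 = 6 * 1 + 0
GCD = 1


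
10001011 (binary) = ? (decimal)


10001011 (base 2) = 139 (decimal)
139 (decimal) = 139 (base 10)


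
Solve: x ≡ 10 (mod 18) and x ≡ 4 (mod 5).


M = 18*5 = 90
M1 = M/18 = 5, M2 = M/5 = 18
M1^(-1) mod 18 = 11, M2^(-1) mod 5 = 2
x = 10*5*11 + 4*18*2 = 694
694 mod 90 = 64
Check: 64 mod 18 = 10 ✓, 64 mod 5 = 4 ✓

x ≡ 64 (mod 90)


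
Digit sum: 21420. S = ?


2 + 1 + 4 + 2 + 0 = 9


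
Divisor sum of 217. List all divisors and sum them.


Divisors of 217: 1, 7, 31, 217
Sum = 1 + 7 + 31 + 217 = 256

σ(217) = 256


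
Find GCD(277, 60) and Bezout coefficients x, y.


Tabular extended Euclidean (each row: r = 277*s + 60*t):
r=277, s=1, t=0
r=60, s=0, t=1
q=4: r=37, s=1, t=-4   [277*(1) + 60*(-4) = 37]
q=1: r=23, s=-1, t=5   [277*(-1) + 60*(5) = 23]
q=1: r=14, s=2, t=-9   [277*(2) + 60*(-9) = 14]
q=1: r=9, s=-3, t=14   [277*(-3) + 60*(14) = 9]
q=1: r=5, s=5, t=-23   [277*(5) + 60*(-23) = 5]
q=1: r=4, s=-8, t=37   [277*(-8) + 60*(37) = 4]
q=1: r=1, s=13, t=-60   [277*(13) + 60*(-60) = 1]
q=4: r=0, s=-60, t=277   [277*(-60) + 60*(277) = 0]
GCD = 1; from the row with r=1: x=13, y=-60
Check: 277*(13) + 60*(-60) = 3601 - 3600 = 1

GCD = 1, x = 13, y = -60


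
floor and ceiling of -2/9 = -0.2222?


-2/9 = -0.2222
floor = -1
ceil = 0

floor = -1, ceil = 0


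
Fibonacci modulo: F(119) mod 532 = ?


F(k) mod 532 for k=1..119:
1, 1, 2, 3, 5, 8, 13, 21, 34, 55, 89, 144, 233, 377, 78, 455, 1, 456, 457, 381, 306, 155, 461, 84, 13, 97, 110, 207, 317, 524, 309, 301, 78, 379, 457, 304, 229, 1, 230, 231, 461, 160, 89, 249, 338, 55, 393, 448, 309, 225, 2, 227, 229, 456, 153, 77, 230, 307, 5, 312, 317, 97, 414, 511, 393, 372, 233, 73, 306, 379, 153, 0, 153, 153, 306, 459, 233, 160, 393, 21, 414, 435, 317, 220, 5, 225, 230, 455, 153, 76, 229, 305, 2, 307, 309, 84, 393, 477, 338, 283, 89, 372, 461, 301, 230, 531, 229, 228, 457, 153, 78, 231, 309, 8, 317, 325, 110, 435, 13
F(119) mod 532 = 13


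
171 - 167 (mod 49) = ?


171 - 167 = 4
4 mod 49 = 4


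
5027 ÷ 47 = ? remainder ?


5027 = 47 * 106 + 45
Check: 4982 + 45 = 5027

q = 106, r = 45


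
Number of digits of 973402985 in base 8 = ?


973402985 in base 8 = 7201171551
Number of digits = 10

10 digits (base 8)


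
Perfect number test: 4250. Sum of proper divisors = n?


Proper divisors of 4250: 1, 2, 5, 10, 17, 25, 34, 50, 85, 125, 170, 250, 425, 850, 2125
Sum = 1 + 2 + 5 + 10 + 17 + 25 + 34 + 50 + 85 + 125 + 170 + 250 + 425 + 850 + 2125 = 4174

No, 4250 is not perfect (4174 ≠ 4250)


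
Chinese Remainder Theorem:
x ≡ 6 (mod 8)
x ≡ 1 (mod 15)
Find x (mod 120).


M = 8*15 = 120
M1 = M/8 = 15, M2 = M/15 = 8
M1^(-1) mod 8 = 7, M2^(-1) mod 15 = 2
x = 6*15*7 + 1*8*2 = 646
646 mod 120 = 46
Check: 46 mod 8 = 6 ✓, 46 mod 15 = 1 ✓

x ≡ 46 (mod 120)


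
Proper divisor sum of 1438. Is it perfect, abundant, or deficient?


Proper divisors: 1, 2, 719
Sum = 1 + 2 + 719 = 722
722 < 1438 → deficient

s(1438) = 722 (deficient)


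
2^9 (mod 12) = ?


2^1 mod 12 = 2
2^2 mod 12 = 4
2^3 mod 12 = 8
2^4 mod 12 = 4
2^5 mod 12 = 8
2^6 mod 12 = 4
2^7 mod 12 = 8
2^8 mod 12 = 4
2^9 mod 12 = 8


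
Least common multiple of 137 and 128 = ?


GCD(137, 128) = 1
LCM = 137*128/1 = 17536/1 = 17536

LCM = 17536


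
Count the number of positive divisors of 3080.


3080 = 2^3 × 5^1 × 7^1 × 11^1
d(3080) = (3+1) × (1+1) × (1+1) × (1+1) = 32

32 divisors


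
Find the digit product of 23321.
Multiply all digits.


2 × 3 × 3 × 2 × 1 = 36


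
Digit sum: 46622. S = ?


4 + 6 + 6 + 2 + 2 = 20


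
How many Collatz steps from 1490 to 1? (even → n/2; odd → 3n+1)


1490 → 745 → 2236 → 1118 → 559 → 1678 → 839 → 2518 → 1259 → 3778 → 1889 → 5668 → 2834 → 1417 → 4252 → 2126 → 1063 → 3190 → 1595 → 4786 → 2393 → 7180 → 3590 → 1795 → 5386 → 2693 → 8080 → 4040 → 2020 → 1010 → 505 → 1516 → 758 → 379 → 1138 → 569 → 1708 → 854 → 427 → 1282 → 641 → 1924 → 962 → 481 → 1444 → 722 → 361 → 1084 → 542 → 271 → 814 → 407 → 1222 → 611 → 1834 → 917 → 2752 → 1376 → 688 → 344 → 172 → 86 → 43 → 130 → 65 → 196 → 98 → 49 → 148 → 74 → 37 → 112 → 56 → 28 → 14 → 7 → 22 → 11 → 34 → 17 → 52 → 26 → 13 → 40 → 20 → 10 → 5 → 16 → 8 → 4 → 2 → 1
Total steps = 91

91 steps


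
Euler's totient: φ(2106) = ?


2106 = 2 × 3^4 × 13
Prime factors: 2, 3, 13
φ(2106) = 2106 × (1-1/2) × (1-1/3) × (1-1/13)
= 2106 × 1/2 × 2/3 × 12/13 = 648

φ(2106) = 648


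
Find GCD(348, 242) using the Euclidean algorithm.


348 = 1 * 242 + 106
242 = 2 * 106 + 30
106 = 3 * 30 + 16
30 = 1 * 16 + 14
16 = 1 * 14 + 2
14 = 7 * 2 + 0
GCD = 2


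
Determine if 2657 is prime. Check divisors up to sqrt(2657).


Check divisors up to sqrt(2657) = 51.5461
No divisors found.
2657 is prime.

Yes, 2657 is prime


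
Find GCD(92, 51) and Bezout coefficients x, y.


Tabular extended Euclidean (each row: r = 92*s + 51*t):
r=92, s=1, t=0
r=51, s=0, t=1
q=1: r=41, s=1, t=-1   [92*(1) + 51*(-1) = 41]
q=1: r=10, s=-1, t=2   [92*(-1) + 51*(2) = 10]
q=4: r=1, s=5, t=-9   [92*(5) + 51*(-9) = 1]
q=10: r=0, s=-51, t=92   [92*(-51) + 51*(92) = 0]
GCD = 1; from the row with r=1: x=5, y=-9
Check: 92*(5) + 51*(-9) = 460 - 459 = 1

GCD = 1, x = 5, y = -9


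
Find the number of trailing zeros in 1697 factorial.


floor(1697/5) = 339
floor(1697/25) = 67
floor(1697/125) = 13
floor(1697/625) = 2
Total = 421

421 trailing zeros


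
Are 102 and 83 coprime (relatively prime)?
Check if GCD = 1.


Euclidean algorithm:
102 = 1 * 83 + 19
83 = 4 * 19 + 7
19 = 2 * 7 + 5
7 = 1 * 5 + 2
5 = 2 * 2 + 1
2 = 2 * 1 + 0
GCD(102, 83) = 1

Yes, coprime (GCD = 1)


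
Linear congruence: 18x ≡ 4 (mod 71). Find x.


GCD(18, 71) = 1, unique solution
a^(-1) mod 71 = 4
x = 4 * 4 mod 71 = 16

x ≡ 16 (mod 71)


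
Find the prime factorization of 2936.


2936 / 2 = 1468
1468 / 2 = 734
734 / 2 = 367
367 / 367 = 1
2936 = 2^3 × 367


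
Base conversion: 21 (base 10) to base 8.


21 (base 10) = 21 (decimal)
21 (decimal) = 25 (base 8)


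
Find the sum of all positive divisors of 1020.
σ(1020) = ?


Divisors of 1020: 1, 2, 3, 4, 5, 6, 10, 12, 15, 17, 20, 30, 34, 51, 60, 68, 85, 102, 170, 204, 255, 340, 510, 1020
Sum = 1 + 2 + 3 + 4 + 5 + 6 + 10 + 12 + 15 + 17 + 20 + 30 + 34 + 51 + 60 + 68 + 85 + 102 + 170 + 204 + 255 + 340 + 510 + 1020 = 3024

σ(1020) = 3024


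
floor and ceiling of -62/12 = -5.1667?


-62/12 = -5.1667
floor = -6
ceil = -5

floor = -6, ceil = -5


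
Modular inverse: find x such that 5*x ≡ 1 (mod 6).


Use the extended Euclidean algorithm on (6, 5); each row r = 6*s + 5*t:
r=6, s=1, t=0
r=5, s=0, t=1
q=1: r=1, s=1, t=-1   [6*(1) + 5*(-1) = 1]
q=5: r=0, s=-5, t=6   [6*(-5) + 5*(6) = 0]
GCD = 1 with t = -1, so 5*(-1) ≡ 1 (mod 6)
Inverse = -1 mod 6 = 5
Check: 5 * 5 = 25 ≡ 1 (mod 6)

5^(-1) ≡ 5 (mod 6)


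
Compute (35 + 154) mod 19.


35 + 154 = 189
189 mod 19 = 18


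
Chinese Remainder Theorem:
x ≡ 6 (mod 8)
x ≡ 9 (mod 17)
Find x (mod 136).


M = 8*17 = 136
M1 = M/8 = 17, M2 = M/17 = 8
M1^(-1) mod 8 = 1, M2^(-1) mod 17 = 15
x = 6*17*1 + 9*8*15 = 1182
1182 mod 136 = 94
Check: 94 mod 8 = 6 ✓, 94 mod 17 = 9 ✓

x ≡ 94 (mod 136)


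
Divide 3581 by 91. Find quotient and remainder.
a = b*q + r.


3581 = 91 * 39 + 32
Check: 3549 + 32 = 3581

q = 39, r = 32


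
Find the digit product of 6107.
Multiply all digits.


6 × 1 × 0 × 7 = 0


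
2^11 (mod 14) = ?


2^1 mod 14 = 2
2^2 mod 14 = 4
2^3 mod 14 = 8
2^4 mod 14 = 2
2^5 mod 14 = 4
2^6 mod 14 = 8
2^7 mod 14 = 2
2^8 mod 14 = 4
2^9 mod 14 = 8
2^10 mod 14 = 2
2^11 mod 14 = 4


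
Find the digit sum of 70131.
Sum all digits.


7 + 0 + 1 + 3 + 1 = 12


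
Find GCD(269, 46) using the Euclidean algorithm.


269 = 5 * 46 + 39
46 = 1 * 39 + 7
39 = 5 * 7 + 4
7 = 1 * 4 + 3
4 = 1 * 3 + 1
3 = 3 * 1 + 0
GCD = 1


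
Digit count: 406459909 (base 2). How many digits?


406459909 in base 2 = 11000001110100001011000000101
Number of digits = 29

29 digits (base 2)


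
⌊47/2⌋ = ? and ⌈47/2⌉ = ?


47/2 = 23.5000
floor = 23
ceil = 24

floor = 23, ceil = 24


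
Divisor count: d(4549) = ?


4549 = 4549^1
d(4549) = (1+1) = 2

2 divisors


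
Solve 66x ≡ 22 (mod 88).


GCD(66, 88) = 22 divides 22
Divide: 3x ≡ 1 (mod 4)
x ≡ 3 (mod 4)


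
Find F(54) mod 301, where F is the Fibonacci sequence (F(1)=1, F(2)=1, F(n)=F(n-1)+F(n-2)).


F(k) mod 301 for k=1..54:
1, 1, 2, 3, 5, 8, 13, 21, 34, 55, 89, 144, 233, 76, 8, 84, 92, 176, 268, 143, 110, 253, 62, 14, 76, 90, 166, 256, 121, 76, 197, 273, 169, 141, 9, 150, 159, 8, 167, 175, 41, 216, 257, 172, 128, 300, 127, 126, 253, 78, 30, 108, 138, 246
F(54) mod 301 = 246


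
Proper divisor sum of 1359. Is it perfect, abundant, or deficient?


Proper divisors: 1, 3, 9, 151, 453
Sum = 1 + 3 + 9 + 151 + 453 = 617
617 < 1359 → deficient

s(1359) = 617 (deficient)


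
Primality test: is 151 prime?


Check divisors up to sqrt(151) = 12.2882
No divisors found.
151 is prime.

Yes, 151 is prime


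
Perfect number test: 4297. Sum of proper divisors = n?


Proper divisors of 4297: 1
Sum = 1 = 1

No, 4297 is not perfect (1 ≠ 4297)


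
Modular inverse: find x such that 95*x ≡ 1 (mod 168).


Use the extended Euclidean algorithm on (168, 95); each row r = 168*s + 95*t:
r=168, s=1, t=0
r=95, s=0, t=1
q=1: r=73, s=1, t=-1   [168*(1) + 95*(-1) = 73]
q=1: r=22, s=-1, t=2   [168*(-1) + 95*(2) = 22]
q=3: r=7, s=4, t=-7   [168*(4) + 95*(-7) = 7]
q=3: r=1, s=-13, t=23   [168*(-13) + 95*(23) = 1]
q=7: r=0, s=95, t=-168   [168*(95) + 95*(-168) = 0]
GCD = 1 with t = 23, so 95*(23) ≡ 1 (mod 168)
Inverse = 23 mod 168 = 23
Check: 95 * 23 = 2185 ≡ 1 (mod 168)

95^(-1) ≡ 23 (mod 168)


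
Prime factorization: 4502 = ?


4502 / 2 = 2251
2251 / 2251 = 1
4502 = 2 × 2251


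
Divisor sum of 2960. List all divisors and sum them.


Divisors of 2960: 1, 2, 4, 5, 8, 10, 16, 20, 37, 40, 74, 80, 148, 185, 296, 370, 592, 740, 1480, 2960
Sum = 1 + 2 + 4 + 5 + 8 + 10 + 16 + 20 + 37 + 40 + 74 + 80 + 148 + 185 + 296 + 370 + 592 + 740 + 1480 + 2960 = 7068

σ(2960) = 7068


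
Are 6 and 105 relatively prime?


Euclidean algorithm:
105 = 17 * 6 + 3
6 = 2 * 3 + 0
GCD(6, 105) = 3

No, not coprime (GCD = 3)


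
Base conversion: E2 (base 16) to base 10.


E2 (base 16) = 226 (decimal)
226 (decimal) = 226 (base 10)


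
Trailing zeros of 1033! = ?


floor(1033/5) = 206
floor(1033/25) = 41
floor(1033/125) = 8
floor(1033/625) = 1
Total = 256

256 trailing zeros


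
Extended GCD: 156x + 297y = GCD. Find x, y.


Tabular extended Euclidean (each row: r = 156*s + 297*t):
r=156, s=1, t=0
r=297, s=0, t=1
q=0: r=156, s=1, t=0   [156*(1) + 297*(0) = 156]
q=1: r=141, s=-1, t=1   [156*(-1) + 297*(1) = 141]
q=1: r=15, s=2, t=-1   [156*(2) + 297*(-1) = 15]
q=9: r=6, s=-19, t=10   [156*(-19) + 297*(10) = 6]
q=2: r=3, s=40, t=-21   [156*(40) + 297*(-21) = 3]
q=2: r=0, s=-99, t=52   [156*(-99) + 297*(52) = 0]
GCD = 3; from the row with r=3: x=40, y=-21
Check: 156*(40) + 297*(-21) = 6240 - 6237 = 3

GCD = 3, x = 40, y = -21


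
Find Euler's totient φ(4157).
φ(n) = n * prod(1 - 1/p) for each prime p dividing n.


4157 = 4157
Prime factors: 4157
φ(4157) = 4157 × (1-1/4157)
= 4157 × 4156/4157 = 4156

φ(4157) = 4156


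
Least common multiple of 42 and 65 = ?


GCD(42, 65) = 1
LCM = 42*65/1 = 2730/1 = 2730

LCM = 2730


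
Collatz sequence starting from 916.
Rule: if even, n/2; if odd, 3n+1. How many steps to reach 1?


916 → 458 → 229 → 688 → 344 → 172 → 86 → 43 → 130 → 65 → 196 → 98 → 49 → 148 → 74 → 37 → 112 → 56 → 28 → 14 → 7 → 22 → 11 → 34 → 17 → 52 → 26 → 13 → 40 → 20 → 10 → 5 → 16 → 8 → 4 → 2 → 1
Total steps = 36

36 steps


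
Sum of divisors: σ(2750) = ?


Divisors of 2750: 1, 2, 5, 10, 11, 22, 25, 50, 55, 110, 125, 250, 275, 550, 1375, 2750
Sum = 1 + 2 + 5 + 10 + 11 + 22 + 25 + 50 + 55 + 110 + 125 + 250 + 275 + 550 + 1375 + 2750 = 5616

σ(2750) = 5616


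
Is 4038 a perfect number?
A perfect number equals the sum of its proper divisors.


Proper divisors of 4038: 1, 2, 3, 6, 673, 1346, 2019
Sum = 1 + 2 + 3 + 6 + 673 + 1346 + 2019 = 4050

No, 4038 is not perfect (4050 ≠ 4038)


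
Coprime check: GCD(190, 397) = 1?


Euclidean algorithm:
397 = 2 * 190 + 17
190 = 11 * 17 + 3
17 = 5 * 3 + 2
3 = 1 * 2 + 1
2 = 2 * 1 + 0
GCD(190, 397) = 1

Yes, coprime (GCD = 1)


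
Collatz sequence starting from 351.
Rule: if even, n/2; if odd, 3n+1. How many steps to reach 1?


351 → 1054 → 527 → 1582 → 791 → 2374 → 1187 → 3562 → 1781 → 5344 → 2672 → 1336 → 668 → 334 → 167 → 502 → 251 → 754 → 377 → 1132 → 566 → 283 → 850 → 425 → 1276 → 638 → 319 → 958 → 479 → 1438 → 719 → 2158 → 1079 → 3238 → 1619 → 4858 → 2429 → 7288 → 3644 → 1822 → 911 → 2734 → 1367 → 4102 → 2051 → 6154 → 3077 → 9232 → 4616 → 2308 → 1154 → 577 → 1732 → 866 → 433 → 1300 → 650 → 325 → 976 → 488 → 244 → 122 → 61 → 184 → 92 → 46 → 23 → 70 → 35 → 106 → 53 → 160 → 80 → 40 → 20 → 10 → 5 → 16 → 8 → 4 → 2 → 1
Total steps = 81

81 steps


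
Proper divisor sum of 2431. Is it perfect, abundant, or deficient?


Proper divisors: 1, 11, 13, 17, 143, 187, 221
Sum = 1 + 11 + 13 + 17 + 143 + 187 + 221 = 593
593 < 2431 → deficient

s(2431) = 593 (deficient)


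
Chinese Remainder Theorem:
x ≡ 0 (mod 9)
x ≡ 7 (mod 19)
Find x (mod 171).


M = 9*19 = 171
M1 = M/9 = 19, M2 = M/19 = 9
M1^(-1) mod 9 = 1, M2^(-1) mod 19 = 17
x = 0*19*1 + 7*9*17 = 1071
1071 mod 171 = 45
Check: 45 mod 9 = 0 ✓, 45 mod 19 = 7 ✓

x ≡ 45 (mod 171)


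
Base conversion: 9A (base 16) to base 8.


9A (base 16) = 154 (decimal)
154 (decimal) = 232 (base 8)


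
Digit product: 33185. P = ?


3 × 3 × 1 × 8 × 5 = 360


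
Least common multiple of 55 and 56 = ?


GCD(55, 56) = 1
LCM = 55*56/1 = 3080/1 = 3080

LCM = 3080


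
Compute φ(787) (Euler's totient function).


787 = 787
Prime factors: 787
φ(787) = 787 × (1-1/787)
= 787 × 786/787 = 786

φ(787) = 786


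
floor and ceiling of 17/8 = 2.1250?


17/8 = 2.1250
floor = 2
ceil = 3

floor = 2, ceil = 3


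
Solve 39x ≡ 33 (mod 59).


GCD(39, 59) = 1, unique solution
a^(-1) mod 59 = 56
x = 56 * 33 mod 59 = 19

x ≡ 19 (mod 59)


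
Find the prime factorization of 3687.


3687 / 3 = 1229
1229 / 1229 = 1
3687 = 3 × 1229


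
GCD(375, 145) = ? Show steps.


375 = 2 * 145 + 85
145 = 1 * 85 + 60
85 = 1 * 60 + 25
60 = 2 * 25 + 10
25 = 2 * 10 + 5
10 = 2 * 5 + 0
GCD = 5


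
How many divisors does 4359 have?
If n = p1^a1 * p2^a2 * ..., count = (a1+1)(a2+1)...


4359 = 3^1 × 1453^1
d(4359) = (1+1) × (1+1) = 4

4 divisors


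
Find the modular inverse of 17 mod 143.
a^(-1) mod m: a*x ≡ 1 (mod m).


Use the extended Euclidean algorithm on (143, 17); each row r = 143*s + 17*t:
r=143, s=1, t=0
r=17, s=0, t=1
q=8: r=7, s=1, t=-8   [143*(1) + 17*(-8) = 7]
q=2: r=3, s=-2, t=17   [143*(-2) + 17*(17) = 3]
q=2: r=1, s=5, t=-42   [143*(5) + 17*(-42) = 1]
q=3: r=0, s=-17, t=143   [143*(-17) + 17*(143) = 0]
GCD = 1 with t = -42, so 17*(-42) ≡ 1 (mod 143)
Inverse = -42 mod 143 = 101
Check: 17 * 101 = 1717 ≡ 1 (mod 143)

17^(-1) ≡ 101 (mod 143)


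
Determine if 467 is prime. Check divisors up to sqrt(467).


Check divisors up to sqrt(467) = 21.6102
No divisors found.
467 is prime.

Yes, 467 is prime


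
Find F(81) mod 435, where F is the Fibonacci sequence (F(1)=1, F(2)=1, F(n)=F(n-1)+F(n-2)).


F(k) mod 435 for k=1..81:
1, 1, 2, 3, 5, 8, 13, 21, 34, 55, 89, 144, 233, 377, 175, 117, 292, 409, 266, 240, 71, 311, 382, 258, 205, 28, 233, 261, 59, 320, 379, 264, 208, 37, 245, 282, 92, 374, 31, 405, 1, 406, 407, 378, 350, 293, 208, 66, 274, 340, 179, 84, 263, 347, 175, 87, 262, 349, 176, 90, 266, 356, 187, 108, 295, 403, 263, 231, 59, 290, 349, 204, 118, 322, 5, 327, 332, 224, 121, 345, 31
F(81) mod 435 = 31


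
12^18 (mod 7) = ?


12^1 mod 7 = 5
12^2 mod 7 = 4
12^3 mod 7 = 6
12^4 mod 7 = 2
12^5 mod 7 = 3
12^6 mod 7 = 1
12^7 mod 7 = 5
12^8 mod 7 = 4
12^9 mod 7 = 6
12^10 mod 7 = 2
12^11 mod 7 = 3
12^12 mod 7 = 1
12^13 mod 7 = 5
12^14 mod 7 = 4
12^15 mod 7 = 6
12^16 mod 7 = 2
12^17 mod 7 = 3
12^18 mod 7 = 1


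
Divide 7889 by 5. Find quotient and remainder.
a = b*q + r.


7889 = 5 * 1577 + 4
Check: 7885 + 4 = 7889

q = 1577, r = 4


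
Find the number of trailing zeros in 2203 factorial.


floor(2203/5) = 440
floor(2203/25) = 88
floor(2203/125) = 17
floor(2203/625) = 3
Total = 548

548 trailing zeros


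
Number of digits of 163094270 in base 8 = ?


163094270 in base 8 = 1156117376
Number of digits = 10

10 digits (base 8)
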